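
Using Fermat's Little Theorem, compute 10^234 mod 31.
By Fermat: 10^{30} ≡ 1 mod 31. 234 ≡ 24 mod 30. So 10^{234} ≡ 10^{24} ≡ 16 mod 31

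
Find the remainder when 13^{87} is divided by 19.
By Fermat: 13^{18} ≡ 1 mod 19. 87 = 4×18 + 15. So 13^{87} ≡ 13^{15} ≡ 8 mod 19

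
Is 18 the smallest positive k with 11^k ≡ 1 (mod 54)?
Powers of 11 mod 54: 11^1≡11, 11^2≡13, 11^3≡35, 11^4≡7, 11^5≡23, 11^6≡37, 11^7≡29, 11^8≡49, 11^9≡53, 11^10≡43, 11^11≡41, 11^12≡19, 11^13≡47, 11^14≡31, 11^15≡17, 11^16≡25, 11^17≡5, 11^18≡1. First k with 11^k≡1 is k=18. Yes, ord_54(11) = 18.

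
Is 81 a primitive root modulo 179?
81^{89} ≡ 1 mod 179 and 89 < 178, so ord_179(81) = 89 ≠ 178 and 81 is not a primitive root.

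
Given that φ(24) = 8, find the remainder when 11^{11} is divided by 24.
By Euler: 11^{8} ≡ 1 (mod 24) since gcd(11, 24) = 1. 11 = 1×8 + 3. So 11^{11} ≡ 11^{3} ≡ 11 (mod 24)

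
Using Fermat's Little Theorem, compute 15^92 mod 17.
By Fermat: 15^{16} ≡ 1 mod 17. 92 = 5×16 + 12. So 15^{92} ≡ 15^{12} ≡ 16 mod 17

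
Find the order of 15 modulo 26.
Powers of 15 mod 26: 15^1≡15, 15^2≡17, 15^3≡21, 15^4≡3, 15^5≡19, 15^6≡25, 15^7≡11, 15^8≡9, 15^9≡5, 15^10≡23, 15^11≡7, 15^12≡1. ord_26(15) = 12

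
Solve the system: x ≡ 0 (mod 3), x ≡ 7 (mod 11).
M = 3 × 11 = 33. M₁ = 11, y₁ ≡ 2 (mod 3). M₂ = 3, y₂ ≡ 4 (mod 11). x = 0×11×2 + 7×3×4 ≡ 18 (mod 33)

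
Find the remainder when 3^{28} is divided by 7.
By Fermat: 3^{6} ≡ 1 (mod 7). 28 = 4×6 + 4. So 3^{28} ≡ 3^{4} ≡ 4 (mod 7)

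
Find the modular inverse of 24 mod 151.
Since 151 is prime, by Fermat 24^(-1) ≡ 24^{149} ≡ 107 mod 151. Verify: 24 × 107 = 2568 ≡ 1 mod 151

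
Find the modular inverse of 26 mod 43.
Since 43 is prime, by Fermat 26^(-1) ≡ 26^{41} ≡ 5 mod 43. Verify: 26 × 5 = 130 ≡ 1 mod 43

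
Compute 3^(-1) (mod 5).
Since 5 is prime, by Fermat 3^(-1) ≡ 3^{3} ≡ 2 (mod 5). Verify: 3 × 2 = 6 ≡ 1 (mod 5)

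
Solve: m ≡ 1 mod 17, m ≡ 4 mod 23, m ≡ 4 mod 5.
M = 17 × 23 × 5 = 1955. M₁ = 115, y₁ ≡ 4 mod 17. M₂ = 85, y₂ ≡ 13 mod 23. M₃ = 391, y₃ ≡ 1 mod 5. m = 1×115×4 + 4×85×13 + 4×391×1 ≡ 579 mod 1955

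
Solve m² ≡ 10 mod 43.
The square roots of 10 mod 43 are 15 and 28. Verify: 15² = 225 ≡ 10 mod 43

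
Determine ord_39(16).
Powers of 16 mod 39: 16^1≡16, 16^2≡22, 16^3≡1. ord_39(16) = 3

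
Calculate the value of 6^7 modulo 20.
By repeated squaring mod 20: 6^{1}≡6, 6^{2}≡16, 6^{4}≡16. Then 6^{7} = 6^{4+2+1} ≡ 16 × 16 × 6 ≡ 16 mod 20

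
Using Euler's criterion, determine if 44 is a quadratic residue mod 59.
By Euler's criterion: 44^{29} ≡ 58 mod 59. Since this equals -1 (≡ 58), 44 is not a QR.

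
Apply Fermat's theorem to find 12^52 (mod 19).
By Fermat: 12^{18} ≡ 1 (mod 19). 52 = 2×18 + 16. So 12^{52} ≡ 12^{16} ≡ 7 (mod 19)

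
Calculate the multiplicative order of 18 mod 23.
Powers of 18 mod 23: 18^1≡18, 18^2≡2, 18^3≡13, 18^4≡4, 18^5≡3, 18^6≡8, 18^7≡6, 18^8≡16, 18^9≡12, 18^10≡9, 18^11≡1. ord_23(18) = 11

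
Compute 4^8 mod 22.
By repeated squaring (mod 22): 4^{1}≡4, 4^{2}≡16, 4^{4}≡14, 4^{8}≡20. So 4^{8} ≡ 20 (mod 22)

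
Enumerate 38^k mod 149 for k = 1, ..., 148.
38^1, 38^2, ..., 38^{148} mod 149: [38, 103, 40, 30, 97, 110, 8, 6, 79, 22, 91, 31, 135, 64, 48, 36, 27, 132, 99, 37, 65, 86, 139, 67, 13, 47, 147, 73, 92, 69, 89, 104, 78, 133, 137, 140, 105, 116, 87, 28, 21, 53, 77, 95, 34, 100, 75, 19, 126, 20, 15, 123, 55, 4, 3, 114, 11, 120, 90, 142, 32, 24, 18, 88, 66, 124, 93, 107, 43, 144, 108, 81, 98, 148, 111, 46, 109, 119, 52, 39, 141, 143, 70, 127, 58, 118, 14, 85, 101, 113, 122, 17, 50, 112, 84, 63, 10, 82, 136, 102, 2, 76, 57, 80, 60, 45, 71, 16, 12, 9, 44, 33, 62, 121, 128, 96, 72, 54, 115, 49, 74, 130, 23, 129, 134, 26, 94, 145, 146, 35, 138, 29, 59, 7, 117, 125, 131, 61, 83, 25, 56, 42, 106, 5, 41, 68, 51, 1]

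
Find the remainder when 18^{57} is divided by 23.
By Fermat: 18^{22} ≡ 1 (mod 23). 57 = 2×22 + 13. So 18^{57} ≡ 18^{13} ≡ 2 (mod 23)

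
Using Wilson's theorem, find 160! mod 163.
(162)! = (160)! × (161) × (162) ≡ -1 (mod 163). So (160)! ≡ -1 × [(162)(161)]^(-1) ≡ 81 (mod 163)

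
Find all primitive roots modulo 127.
There are φ(126) = 36 primitive roots mod 127: {3, 6, 7, 12, 14, 23, 29, 39, 43, 45, 46, 48, 53, 55, 56, 57, 58, 65, 67, 78, 83, 85, 86, 91, 92, 93, 96, 97, 101, 106, 109, 110, 112, 114, 116, 118}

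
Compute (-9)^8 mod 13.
By repeated squaring mod 13: (-9)^{1}≡4, (-9)^{2}≡3, (-9)^{4}≡9, (-9)^{8}≡3. So (-9)^{8} ≡ 3 mod 13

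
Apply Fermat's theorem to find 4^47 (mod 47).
By Fermat: 4^{46} ≡ 1 (mod 47). So 4^{47} = 4^{46} · 4^{1} ≡ 4^{1} ≡ 4 (mod 47)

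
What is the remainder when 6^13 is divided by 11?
Using Fermat: 6^{10} ≡ 1 (mod 11). 13 ≡ 3 (mod 10). So 6^{13} ≡ 6^{3} ≡ 7 (mod 11)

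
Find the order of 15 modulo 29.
Powers of 15 mod 29: 15^1≡15, 15^2≡22, 15^3≡11, 15^4≡20, 15^5≡10, 15^6≡5, 15^7≡17, 15^8≡23, 15^9≡26, 15^10≡13, 15^11≡21, 15^12≡25, 15^13≡27, 15^14≡28, 15^15≡14, 15^16≡7, 15^17≡18, 15^18≡9, 15^19≡19, 15^20≡24, 15^21≡12, 15^22≡6, 15^23≡3, 15^24≡16, 15^25≡8, 15^26≡4, 15^27≡2, 15^28≡1. ord_29(15) = 28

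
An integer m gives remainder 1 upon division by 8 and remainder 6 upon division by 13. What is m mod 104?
M = 8 × 13 = 104. M₁ = 13, y₁ ≡ 5 mod 8. M₂ = 8, y₂ ≡ 5 mod 13. m = 1×13×5 + 6×8×5 ≡ 97 mod 104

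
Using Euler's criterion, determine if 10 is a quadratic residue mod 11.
By Euler's criterion: 10^{5} ≡ 10 (mod 11). Since this equals -1 (≡ 10), 10 is not a QR.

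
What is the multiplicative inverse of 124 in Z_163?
Since 163 is prime, by Fermat 124^(-1) ≡ 124^{161} ≡ 117 (mod 163). Verify: 124 × 117 = 14508 ≡ 1 (mod 163)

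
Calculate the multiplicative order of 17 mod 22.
Powers of 17 mod 22: 17^1≡17, 17^2≡3, 17^3≡7, 17^4≡9, 17^5≡21, 17^6≡5, 17^7≡19, 17^8≡15, 17^9≡13, 17^10≡1. ord_22(17) = 10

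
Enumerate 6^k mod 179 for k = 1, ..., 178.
6^1, 6^2, ..., 6^{178} mod 179: [6, 36, 37, 43, 79, 116, 159, 59, 175, 155, 35, 31, 7, 42, 73, 80, 122, 16, 96, 39, 55, 151, 11, 66, 38, 49, 115, 153, 23, 138, 112, 135, 94, 27, 162, 77, 104, 87, 164, 89, 176, 161, 71, 68, 50, 121, 10, 60, 2, 12, 72, 74, 86, 158, 53, 139, 118, 171, 131, 70, 62, 14, 84, 146, 160, 65, 32, 13, 78, 110, 123, 22, 132, 76, 98, 51, 127, 46, 97, 45, 91, 9, 54, 145, 154, 29, 174, 149, 178, 173, 143, 142, 136, 100, 63, 20, 120, 4, 24, 144, 148, 172, 137, 106, 99, 57, 163, 83, 140, 124, 28, 168, 113, 141, 130, 64, 26, 156, 41, 67, 44, 85, 152, 17, 102, 75, 92, 15, 90, 3, 18, 108, 111, 129, 58, 169, 119, 177, 167, 107, 105, 93, 21, 126, 40, 61, 8, 48, 109, 117, 165, 95, 33, 19, 114, 147, 166, 101, 69, 56, 157, 47, 103, 81, 128, 52, 133, 82, 134, 88, 170, 125, 34, 25, 150, 5, 30, 1]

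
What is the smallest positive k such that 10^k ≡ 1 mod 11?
Powers of 10 mod 11: 10^1≡10, 10^2≡1. So the order of 10 is 2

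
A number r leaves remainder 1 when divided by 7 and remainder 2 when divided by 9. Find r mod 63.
M = 7 × 9 = 63. M₁ = 9, y₁ ≡ 4 mod 7. M₂ = 7, y₂ ≡ 4 mod 9. r = 1×9×4 + 2×7×4 ≡ 29 mod 63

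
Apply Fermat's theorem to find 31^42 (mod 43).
By Fermat's Little Theorem, 31^{42} ≡ 1 (mod 43) since 43 is prime and gcd(31, 43) = 1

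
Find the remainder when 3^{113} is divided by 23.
By Fermat: 3^{22} ≡ 1 (mod 23). 113 = 5×22 + 3. So 3^{113} ≡ 3^{3} ≡ 4 (mod 23)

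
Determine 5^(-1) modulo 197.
Since 197 is prime, by Fermat 5^(-1) ≡ 5^{195} ≡ 79 mod 197. Verify: 5 × 79 = 395 ≡ 1 mod 197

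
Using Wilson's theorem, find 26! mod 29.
(28)! = (26)! × (27) × (28) ≡ -1 mod 29. So (26)! ≡ -1 × [(28)(27)]^(-1) ≡ 14 mod 29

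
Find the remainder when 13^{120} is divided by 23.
By Fermat: 13^{22} ≡ 1 (mod 23). 120 = 5×22 + 10. So 13^{120} ≡ 13^{10} ≡ 16 (mod 23)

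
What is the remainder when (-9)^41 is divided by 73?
By repeated squaring mod 73: (-9)^{1}≡64, (-9)^{2}≡8, (-9)^{4}≡64, (-9)^{8}≡8, (-9)^{16}≡64, (-9)^{32}≡8. Then (-9)^{41} = (-9)^{32+8+1} ≡ 8 × 8 × 64 ≡ 8 mod 73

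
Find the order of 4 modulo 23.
Powers of 4 mod 23: 4^1≡4, 4^2≡16, 4^3≡18, 4^4≡3, 4^5≡12, 4^6≡2, 4^7≡8, 4^8≡9, 4^9≡13, 4^10≡6, 4^11≡1. ord_23(4) = 11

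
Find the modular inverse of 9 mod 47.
Since 47 is prime, by Fermat 9^(-1) ≡ 9^{45} ≡ 21 mod 47. Verify: 9 × 21 = 189 ≡ 1 mod 47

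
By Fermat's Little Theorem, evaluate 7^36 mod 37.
By Fermat's Little Theorem, 7^{36} ≡ 1 mod 37 since 37 is prime and gcd(7, 37) = 1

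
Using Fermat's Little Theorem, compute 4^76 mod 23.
By Fermat: 4^{22} ≡ 1 mod 23. 76 = 3×22 + 10. So 4^{76} ≡ 4^{10} ≡ 6 mod 23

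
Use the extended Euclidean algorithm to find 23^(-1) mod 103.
Extended GCD: 23(9) + 103(-2) = 1. So 23^(-1) ≡ 9 mod 103. Verify: 23 × 9 = 207 ≡ 1 mod 103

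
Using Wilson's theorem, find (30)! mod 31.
By Wilson's theorem, (30)! ≡ -1 ≡ 30 (mod 31)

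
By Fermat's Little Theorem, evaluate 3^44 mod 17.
By Fermat: 3^{16} ≡ 1 mod 17. 44 = 2×16 + 12. So 3^{44} ≡ 3^{12} ≡ 4 mod 17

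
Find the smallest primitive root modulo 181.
g = 2. For each prime q|180: 2^{90}≡180, 2^{60}≡48, 2^{36}≡59, none ≡ 1, so ord_181(2) = 180 and 2 is a primitive root.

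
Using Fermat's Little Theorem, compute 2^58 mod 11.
By Fermat: 2^{10} ≡ 1 mod 11. 58 = 5×10 + 8. So 2^{58} ≡ 2^{8} ≡ 3 mod 11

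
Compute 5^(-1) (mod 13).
Since 13 is prime, by Fermat 5^(-1) ≡ 5^{11} ≡ 8 (mod 13). Verify: 5 × 8 = 40 ≡ 1 (mod 13)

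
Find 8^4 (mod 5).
8^{4} = 4096 ≡ 1 (mod 5)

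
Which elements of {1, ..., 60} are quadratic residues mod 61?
Quadratic residues modulo 61: {1, 3, 4, 5, 9, 12, 13, 14, 15, 16, 19, 20, 22, 25, 27, 34, 36, 39, 41, 42, 45, 46, 47, 48, 49, 52, 56, 57, 58, 60}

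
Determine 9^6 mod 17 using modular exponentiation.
By repeated squaring mod 17: 9^{1}≡9, 9^{2}≡13, 9^{4}≡16. Then 9^{6} = 9^{4+2} ≡ 16 × 13 ≡ 4 mod 17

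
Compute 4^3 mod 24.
4^{3} = 64 ≡ 16 (mod 24)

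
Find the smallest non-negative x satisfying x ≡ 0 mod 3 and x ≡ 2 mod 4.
M = 3 × 4 = 12. M₁ = 4, y₁ ≡ 1 mod 3. M₂ = 3, y₂ ≡ 3 mod 4. x = 0×4×1 + 2×3×3 ≡ 6 mod 12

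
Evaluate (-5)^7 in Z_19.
By repeated squaring mod 19: (-5)^{1}≡14, (-5)^{2}≡6, (-5)^{4}≡17. Then (-5)^{7} = (-5)^{4+2+1} ≡ 17 × 6 × 14 ≡ 3 mod 19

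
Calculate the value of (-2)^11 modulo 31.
By repeated squaring (mod 31): (-2)^{1}≡29, (-2)^{2}≡4, (-2)^{4}≡16, (-2)^{8}≡8. Then (-2)^{11} = (-2)^{8+2+1} ≡ 8 × 4 × 29 ≡ 29 (mod 31)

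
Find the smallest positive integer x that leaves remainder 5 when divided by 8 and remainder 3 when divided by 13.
M = 8 × 13 = 104. M₁ = 13, y₁ ≡ 5 (mod 8). M₂ = 8, y₂ ≡ 5 (mod 13). x = 5×13×5 + 3×8×5 ≡ 29 (mod 104)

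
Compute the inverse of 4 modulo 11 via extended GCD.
Extended GCD: 4(3) + 11(-1) = 1. So 4^(-1) ≡ 3 mod 11. Verify: 4 × 3 = 12 ≡ 1 mod 11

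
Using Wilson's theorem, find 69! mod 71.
(70)! = (69)! × (70) ≡ -1 (mod 71). So (69)! ≡ -1 × (70)^(-1) ≡ (-1)×(-1) = 1 (mod 71)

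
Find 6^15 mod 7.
Using Fermat: 6^{6} ≡ 1 mod 7. 15 ≡ 3 mod 6. So 6^{15} ≡ 6^{3} ≡ 6 mod 7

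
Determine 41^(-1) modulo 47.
Since 47 is prime, by Fermat 41^(-1) ≡ 41^{45} ≡ 39 (mod 47). Verify: 41 × 39 = 1599 ≡ 1 (mod 47)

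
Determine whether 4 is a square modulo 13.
By Euler's criterion: 4^{6} ≡ 1 mod 13. Since this equals 1, 4 is a QR.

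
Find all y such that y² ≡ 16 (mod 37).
The square roots of 16 mod 37 are 33 and 4. Verify: 33² = 1089 ≡ 16 (mod 37)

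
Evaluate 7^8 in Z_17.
By repeated squaring mod 17: 7^{1}≡7, 7^{2}≡15, 7^{4}≡4, 7^{8}≡16. So 7^{8} ≡ 16 mod 17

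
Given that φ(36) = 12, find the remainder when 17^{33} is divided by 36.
By Euler: 17^{12} ≡ 1 mod 36 since gcd(17, 36) = 1. 33 = 2×12 + 9. So 17^{33} ≡ 17^{9} ≡ 17 mod 36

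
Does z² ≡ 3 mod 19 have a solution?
By Euler's criterion: 3^{9} ≡ 18 mod 19. Since this equals -1 (≡ 18), 3 is not a QR.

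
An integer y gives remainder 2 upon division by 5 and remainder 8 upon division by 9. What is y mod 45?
M = 5 × 9 = 45. M₁ = 9, y₁ ≡ 4 mod 5. M₂ = 5, y₂ ≡ 2 mod 9. y = 2×9×4 + 8×5×2 ≡ 17 mod 45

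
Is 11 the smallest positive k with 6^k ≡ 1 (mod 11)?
Powers of 6 mod 11: 6^1≡6, 6^2≡3, 6^3≡7, 6^4≡9, 6^5≡10, 6^6≡5, 6^7≡8, 6^8≡4, 6^9≡2, 6^10≡1. Already 6^10≡1, so the order is 10 < 11. No, the actual order is 10.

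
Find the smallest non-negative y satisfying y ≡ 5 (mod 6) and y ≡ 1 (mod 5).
M = 6 × 5 = 30. M₁ = 5, y₁ ≡ 5 (mod 6). M₂ = 6, y₂ ≡ 1 (mod 5). y = 5×5×5 + 1×6×1 ≡ 11 (mod 30)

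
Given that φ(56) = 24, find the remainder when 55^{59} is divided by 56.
By Euler: 55^{24} ≡ 1 mod 56 since gcd(55, 56) = 1. 59 = 2×24 + 11. So 55^{59} ≡ 55^{11} ≡ 55 mod 56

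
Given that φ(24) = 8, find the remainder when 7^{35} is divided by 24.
By Euler: 7^{8} ≡ 1 (mod 24) since gcd(7, 24) = 1. 35 = 4×8 + 3. So 7^{35} ≡ 7^{3} ≡ 7 (mod 24)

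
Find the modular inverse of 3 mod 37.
Since 37 is prime, by Fermat 3^(-1) ≡ 3^{35} ≡ 25 mod 37. Verify: 3 × 25 = 75 ≡ 1 mod 37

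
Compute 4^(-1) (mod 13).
Since 13 is prime, by Fermat 4^(-1) ≡ 4^{11} ≡ 10 (mod 13). Verify: 4 × 10 = 40 ≡ 1 (mod 13)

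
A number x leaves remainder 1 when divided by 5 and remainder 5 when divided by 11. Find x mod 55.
M = 5 × 11 = 55. M₁ = 11, y₁ ≡ 1 mod 5. M₂ = 5, y₂ ≡ 9 mod 11. x = 1×11×1 + 5×5×9 ≡ 16 mod 55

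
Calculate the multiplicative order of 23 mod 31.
Powers of 23 mod 31: 23^1≡23, 23^2≡2, 23^3≡15, 23^4≡4, 23^5≡30, 23^6≡8, 23^7≡29, 23^8≡16, 23^9≡27, 23^10≡1. Order = 10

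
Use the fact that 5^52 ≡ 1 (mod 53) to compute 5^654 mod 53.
By Fermat: 5^{52} ≡ 1 (mod 53). 654 ≡ 30 (mod 52). So 5^{654} ≡ 5^{30} ≡ 11 (mod 53)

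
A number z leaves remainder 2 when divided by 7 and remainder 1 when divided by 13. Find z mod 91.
M = 7 × 13 = 91. M₁ = 13, y₁ ≡ 6 mod 7. M₂ = 7, y₂ ≡ 2 mod 13. z = 2×13×6 + 1×7×2 ≡ 79 mod 91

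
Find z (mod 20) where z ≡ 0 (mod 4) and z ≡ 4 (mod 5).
M = 4 × 5 = 20. M₁ = 5, y₁ ≡ 1 (mod 4). M₂ = 4, y₂ ≡ 4 (mod 5). z = 0×5×1 + 4×4×4 ≡ 4 (mod 20)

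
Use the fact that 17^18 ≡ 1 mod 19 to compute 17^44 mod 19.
By Fermat: 17^{18} ≡ 1 mod 19. 44 = 2×18 + 8. So 17^{44} ≡ 17^{8} ≡ 9 mod 19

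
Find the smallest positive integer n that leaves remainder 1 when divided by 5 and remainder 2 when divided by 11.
M = 5 × 11 = 55. M₁ = 11, y₁ ≡ 1 mod 5. M₂ = 5, y₂ ≡ 9 mod 11. n = 1×11×1 + 2×5×9 ≡ 46 mod 55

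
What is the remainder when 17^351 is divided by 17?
By repeated squaring (mod 17): 17^{1}≡0, 17^{2}≡0, 17^{4}≡0, 17^{8}≡0, 17^{16}≡0, 17^{32}≡0, 17^{64}≡0, 17^{128}≡0, 17^{256}≡0. Then 17^{351} = 17^{256+64+16+8+4+2+1} ≡ 0 × 0 × 0 × 0 × 0 × 0 × 0 ≡ 0 (mod 17)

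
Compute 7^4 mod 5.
7^{4} = 2401 ≡ 1 (mod 5)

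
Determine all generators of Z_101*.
There are φ(100) = 40 primitive roots mod 101: {2, 3, 7, 8, 11, 12, 15, 18, 26, 27, 28, 29, 34, 35, 38, 40, 42, 46, 48, 50, 51, 53, 55, 59, 61, 63, 66, 67, 72, 73, 74, 75, 83, 86, 89, 90, 93, 94, 98, 99}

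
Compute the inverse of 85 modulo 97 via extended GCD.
Extended GCD: 85(8) + 97(-7) = 1. So 85^(-1) ≡ 8 mod 97. Verify: 85 × 8 = 680 ≡ 1 mod 97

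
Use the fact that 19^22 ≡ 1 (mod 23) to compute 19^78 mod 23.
By Fermat: 19^{22} ≡ 1 (mod 23). 78 = 3×22 + 12. So 19^{78} ≡ 19^{12} ≡ 4 (mod 23)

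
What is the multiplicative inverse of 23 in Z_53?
Since 53 is prime, by Fermat 23^(-1) ≡ 23^{51} ≡ 30 mod 53. Verify: 23 × 30 = 690 ≡ 1 mod 53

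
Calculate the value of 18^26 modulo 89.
By repeated squaring mod 89: 18^{1}≡18, 18^{2}≡57, 18^{4}≡45, 18^{8}≡67, 18^{16}≡39. Then 18^{26} = 18^{16+8+2} ≡ 39 × 67 × 57 ≡ 44 mod 89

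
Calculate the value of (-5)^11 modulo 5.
By repeated squaring mod 5: (-5)^{1}≡0, (-5)^{2}≡0, (-5)^{4}≡0, (-5)^{8}≡0. Then (-5)^{11} = (-5)^{8+2+1} ≡ 0 × 0 × 0 ≡ 0 mod 5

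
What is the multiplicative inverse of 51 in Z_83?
Since 83 is prime, by Fermat 51^(-1) ≡ 51^{81} ≡ 70 (mod 83). Verify: 51 × 70 = 3570 ≡ 1 (mod 83)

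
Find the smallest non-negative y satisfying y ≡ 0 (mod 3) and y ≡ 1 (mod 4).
M = 3 × 4 = 12. M₁ = 4, y₁ ≡ 1 (mod 3). M₂ = 3, y₂ ≡ 3 (mod 4). y = 0×4×1 + 1×3×3 ≡ 9 (mod 12)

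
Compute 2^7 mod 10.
By repeated squaring (mod 10): 2^{1}≡2, 2^{2}≡4, 2^{4}≡6. Then 2^{7} = 2^{4+2+1} ≡ 6 × 4 × 2 ≡ 8 (mod 10)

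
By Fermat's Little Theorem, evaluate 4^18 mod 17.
By Fermat: 4^{16} ≡ 1 mod 17. So 4^{18} = 4^{16} · 4^{2} ≡ 4^{2} ≡ 16 mod 17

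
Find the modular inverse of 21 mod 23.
Since 23 is prime, by Fermat 21^(-1) ≡ 21^{21} ≡ 11 (mod 23). Verify: 21 × 11 = 231 ≡ 1 (mod 23)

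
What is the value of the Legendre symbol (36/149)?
(36/149) = 36^{74} mod 149 = 1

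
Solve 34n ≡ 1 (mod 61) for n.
Since 61 is prime, by Fermat 34^(-1) ≡ 34^{59} ≡ 9 (mod 61). Verify: 34 × 9 = 306 ≡ 1 (mod 61)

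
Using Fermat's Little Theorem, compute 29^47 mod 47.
By Fermat: 29^{46} ≡ 1 (mod 47). So 29^{47} = 29^{46} · 29^{1} ≡ 29^{1} ≡ 29 (mod 47)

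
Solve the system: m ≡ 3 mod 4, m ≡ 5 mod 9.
M = 4 × 9 = 36. M₁ = 9, y₁ ≡ 1 mod 4. M₂ = 4, y₂ ≡ 7 mod 9. m = 3×9×1 + 5×4×7 ≡ 23 mod 36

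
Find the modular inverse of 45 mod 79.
Since 79 is prime, by Fermat 45^(-1) ≡ 45^{77} ≡ 72 (mod 79). Verify: 45 × 72 = 3240 ≡ 1 (mod 79)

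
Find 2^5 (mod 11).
By repeated squaring (mod 11): 2^{1}≡2, 2^{2}≡4, 2^{4}≡5. Then 2^{5} = 2^{4+1} ≡ 5 × 2 ≡ 10 (mod 11)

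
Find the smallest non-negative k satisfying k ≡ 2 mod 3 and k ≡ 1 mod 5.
M = 3 × 5 = 15. M₁ = 5, y₁ ≡ 2 mod 3. M₂ = 3, y₂ ≡ 2 mod 5. k = 2×5×2 + 1×3×2 ≡ 11 mod 15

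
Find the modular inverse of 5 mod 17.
Since 17 is prime, by Fermat 5^(-1) ≡ 5^{15} ≡ 7 mod 17. Verify: 5 × 7 = 35 ≡ 1 mod 17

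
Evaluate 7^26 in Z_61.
By repeated squaring mod 61: 7^{1}≡7, 7^{2}≡49, 7^{4}≡22, 7^{8}≡57, 7^{16}≡16. Then 7^{26} = 7^{16+8+2} ≡ 16 × 57 × 49 ≡ 36 mod 61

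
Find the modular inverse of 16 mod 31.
Since 31 is prime, by Fermat 16^(-1) ≡ 16^{29} ≡ 2 mod 31. Verify: 16 × 2 = 32 ≡ 1 mod 31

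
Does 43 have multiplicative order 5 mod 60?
Powers of 43 mod 60: 43^1≡43, 43^2≡49, 43^3≡7, 43^4≡1. Already 43^4≡1, so the order is 4 < 5. No, the actual order is 4.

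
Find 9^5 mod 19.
By repeated squaring mod 19: 9^{1}≡9, 9^{2}≡5, 9^{4}≡6. Then 9^{5} = 9^{4+1} ≡ 6 × 9 ≡ 16 mod 19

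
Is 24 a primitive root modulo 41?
ord_41(24) divides 40. For each prime q|40: 24^{20}≡40, 24^{8}≡16, none ≡ 1. So 24 has order 40 and is a primitive root mod 41.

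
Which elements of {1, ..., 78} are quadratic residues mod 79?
QRs mod 79: {1, 2, 4, 5, 8, 9, 10, 11, 13, 16, 18, 19, 20, 21, 22, 23, 25, 26, 31, 32, 36, 38, 40, 42, 44, 45, 46, 49, 50, 51, 52, 55, 62, 64, 65, 67, 72, 73, 76}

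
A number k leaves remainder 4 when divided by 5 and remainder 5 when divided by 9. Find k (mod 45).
M = 5 × 9 = 45. M₁ = 9, y₁ ≡ 4 (mod 5). M₂ = 5, y₂ ≡ 2 (mod 9). k = 4×9×4 + 5×5×2 ≡ 14 (mod 45)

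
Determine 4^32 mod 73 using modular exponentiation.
By repeated squaring (mod 73): 4^{1}≡4, 4^{2}≡16, 4^{4}≡37, 4^{8}≡55, 4^{16}≡32, 4^{32}≡2. So 4^{32} ≡ 2 (mod 73)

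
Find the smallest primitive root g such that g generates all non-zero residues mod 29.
g = 2. Powers: [2, 4, 8, 16, 3, 6, 12, ...] generates all 28 non-zero residues.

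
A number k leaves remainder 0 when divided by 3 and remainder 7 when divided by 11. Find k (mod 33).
M = 3 × 11 = 33. M₁ = 11, y₁ ≡ 2 (mod 3). M₂ = 3, y₂ ≡ 4 (mod 11). k = 0×11×2 + 7×3×4 ≡ 18 (mod 33)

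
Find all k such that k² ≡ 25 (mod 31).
The square roots of 25 mod 31 are 5 and 26. Verify: 5² = 25 ≡ 25 (mod 31)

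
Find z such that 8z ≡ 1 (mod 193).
Since 193 is prime, by Fermat 8^(-1) ≡ 8^{191} ≡ 169 (mod 193). Verify: 8 × 169 = 1352 ≡ 1 (mod 193)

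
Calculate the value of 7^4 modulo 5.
7^{4} = 2401 ≡ 1 (mod 5)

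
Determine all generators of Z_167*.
There are φ(166) = 82 primitive roots mod 167: {5, 10, 13, 15, 17, 20, 23, 26, 30, 34, 35, 37, 39, 40, 41, 43, 45, 46, 51, 52, 53, 55, 59, 60, 67, 68, 69, 70, 71, 73, 74, 78, 79, 80, 82, 83, 86, 90, 91, 92, 95, 101, 102, 103, 104, 105, 106, 109, 110, 111, 113, 117, 118, 119, 120, 123, 125, 129, 131, 134, 135, 136, 138, 139, 140, 142, 143, 145, 146, 148, 149, 151, 153, 155, 156, 158, 159, 160, 161, 163, 164, 165}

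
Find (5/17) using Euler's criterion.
(5/17) = 5^{8} mod 17 = -1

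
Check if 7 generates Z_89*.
ord_89(7) divides 88. For each prime q|88: 7^{44}≡88, 7^{8}≡4, none ≡ 1. So 7 has order 88 and is a primitive root mod 89.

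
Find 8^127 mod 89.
Using Fermat: 8^{88} ≡ 1 mod 89. 127 ≡ 39 mod 88. So 8^{127} ≡ 8^{39} ≡ 39 mod 89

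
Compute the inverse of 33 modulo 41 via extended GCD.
Extended GCD: 33(5) + 41(-4) = 1. So 33^(-1) ≡ 5 mod 41. Verify: 33 × 5 = 165 ≡ 1 mod 41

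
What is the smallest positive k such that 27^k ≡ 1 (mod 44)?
Powers of 27 mod 44: 27^1≡27, 27^2≡25, 27^3≡15, 27^4≡9, 27^5≡23, 27^6≡5, 27^7≡3, 27^8≡37, 27^9≡31, 27^10≡1. So the order of 27 is 10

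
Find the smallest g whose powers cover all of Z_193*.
g = 5. Powers: [5, 25, 125, 46, 37, 185, ...] generates all 192 non-zero residues.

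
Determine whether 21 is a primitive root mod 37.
21^{18} ≡ 1 (mod 37) and 18 < 36, so ord_37(21) = 18 ≠ 36 and 21 is not a primitive root.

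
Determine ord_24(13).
Powers of 13 mod 24: 13^1≡13, 13^2≡1. Order = 2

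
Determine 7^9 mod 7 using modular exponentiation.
By repeated squaring mod 7: 7^{1}≡0, 7^{2}≡0, 7^{4}≡0, 7^{8}≡0. Then 7^{9} = 7^{8+1} ≡ 0 × 0 ≡ 0 mod 7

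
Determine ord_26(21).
Powers of 21 mod 26: 21^1≡21, 21^2≡25, 21^3≡5, 21^4≡1. Order = 4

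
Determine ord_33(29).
Powers of 29 mod 33: 29^1≡29, 29^2≡16, 29^3≡2, 29^4≡25, 29^5≡32, 29^6≡4, 29^7≡17, 29^8≡31, 29^9≡8, 29^10≡1. ord_33(29) = 10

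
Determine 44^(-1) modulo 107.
Since 107 is prime, by Fermat 44^(-1) ≡ 44^{105} ≡ 90 mod 107. Verify: 44 × 90 = 3960 ≡ 1 mod 107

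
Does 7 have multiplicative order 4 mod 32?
Powers of 7 mod 32: 7^1≡7, 7^2≡17, 7^3≡23, 7^4≡1. First k with 7^k≡1 is k=4. Yes, ord_32(7) = 4.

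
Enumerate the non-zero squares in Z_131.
Quadratic residues modulo 131: {1, 3, 4, 5, 7, 9, 11, 12, 13, 15, 16, 20, 21, 25, 27, 28, 33, 34, 35, 36, 38, 39, 41, 43, 44, 45, 46, 48, 49, 52, 53, 55, 58, 59, 60, 61, 62, 63, 64, 65, 74, 75, 77, 80, 81, 84, 89, 91, 94, 99, 100, 101, 102, 105, 107, 108, 109, 112, 113, 114, 117, 121, 123, 125, 129}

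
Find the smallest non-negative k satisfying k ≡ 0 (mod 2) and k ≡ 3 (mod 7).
M = 2 × 7 = 14. M₁ = 7, y₁ ≡ 1 (mod 2). M₂ = 2, y₂ ≡ 4 (mod 7). k = 0×7×1 + 3×2×4 ≡ 10 (mod 14)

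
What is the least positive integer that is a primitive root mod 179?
g = 2. Powers: [2, 4, 8, 16, 32, 64, 128, 77, 154, 129, ...] generates all 178 non-zero residues.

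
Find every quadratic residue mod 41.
QRs mod 41: {1, 2, 4, 5, 8, 9, 10, 16, 18, 20, 21, 23, 25, 31, 32, 33, 36, 37, 39, 40}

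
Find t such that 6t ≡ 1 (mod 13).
Since 13 is prime, by Fermat 6^(-1) ≡ 6^{11} ≡ 11 (mod 13). Verify: 6 × 11 = 66 ≡ 1 (mod 13)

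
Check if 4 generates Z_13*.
4^{6} ≡ 1 mod 13 and 6 < 12, so ord_13(4) = 6 ≠ 12 and 4 is not a primitive root.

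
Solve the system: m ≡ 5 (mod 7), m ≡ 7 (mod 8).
M = 7 × 8 = 56. M₁ = 8, y₁ ≡ 1 (mod 7). M₂ = 7, y₂ ≡ 7 (mod 8). m = 5×8×1 + 7×7×7 ≡ 47 (mod 56)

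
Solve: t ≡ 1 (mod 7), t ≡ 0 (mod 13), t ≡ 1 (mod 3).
M = 7 × 13 × 3 = 273. M₁ = 39, y₁ ≡ 2 (mod 7). M₂ = 21, y₂ ≡ 5 (mod 13). M₃ = 91, y₃ ≡ 1 (mod 3). t = 1×39×2 + 0×21×5 + 1×91×1 ≡ 169 (mod 273)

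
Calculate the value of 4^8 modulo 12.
By repeated squaring (mod 12): 4^{1}≡4, 4^{2}≡4, 4^{4}≡4, 4^{8}≡4. So 4^{8} ≡ 4 (mod 12)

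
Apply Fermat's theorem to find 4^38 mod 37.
By Fermat: 4^{36} ≡ 1 mod 37. So 4^{38} = 4^{36} · 4^{2} ≡ 4^{2} ≡ 16 mod 37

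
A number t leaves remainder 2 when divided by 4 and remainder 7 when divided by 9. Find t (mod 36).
M = 4 × 9 = 36. M₁ = 9, y₁ ≡ 1 (mod 4). M₂ = 4, y₂ ≡ 7 (mod 9). t = 2×9×1 + 7×4×7 ≡ 34 (mod 36)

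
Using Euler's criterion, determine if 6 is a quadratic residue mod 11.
By Euler's criterion: 6^{5} ≡ 10 (mod 11). Since this equals -1 (≡ 10), 6 is not a QR.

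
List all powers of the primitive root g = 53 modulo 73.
53^1, 53^2, ..., 53^{72} mod 73: [53, 35, 30, 57, 28, 24, 31, 37, 63, 54, 15, 65, 14, 12, 52, 55, 68, 27, 44, 69, 7, 6, 26, 64, 34, 50, 22, 71, 40, 3, 13, 32, 17, 25, 11, 72, 20, 38, 43, 16, 45, 49, 42, 36, 10, 19, 58, 8, 59, 61, 21, 18, 5, 46, 29, 4, 66, 67, 47, 9, 39, 23, 51, 2, 33, 70, 60, 41, 56, 48, 62, 1]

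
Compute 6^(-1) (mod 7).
Since 7 is prime, by Fermat 6^(-1) ≡ 6^{5} ≡ 6 (mod 7). Verify: 6 × 6 = 36 ≡ 1 (mod 7)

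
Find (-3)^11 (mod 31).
By repeated squaring (mod 31): (-3)^{1}≡28, (-3)^{2}≡9, (-3)^{4}≡19, (-3)^{8}≡20. Then (-3)^{11} = (-3)^{8+2+1} ≡ 20 × 9 × 28 ≡ 18 (mod 31)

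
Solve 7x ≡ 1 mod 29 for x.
Since 29 is prime, by Fermat 7^(-1) ≡ 7^{27} ≡ 25 mod 29. Verify: 7 × 25 = 175 ≡ 1 mod 29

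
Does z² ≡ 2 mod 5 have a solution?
By Euler's criterion: 2^{2} ≡ 4 mod 5. Since this equals -1 (≡ 4), 2 is not a QR.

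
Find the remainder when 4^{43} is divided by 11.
By Fermat: 4^{10} ≡ 1 (mod 11). 43 = 4×10 + 3. So 4^{43} ≡ 4^{3} ≡ 9 (mod 11)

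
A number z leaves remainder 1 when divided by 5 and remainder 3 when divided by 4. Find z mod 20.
M = 5 × 4 = 20. M₁ = 4, y₁ ≡ 4 mod 5. M₂ = 5, y₂ ≡ 1 mod 4. z = 1×4×4 + 3×5×1 ≡ 11 mod 20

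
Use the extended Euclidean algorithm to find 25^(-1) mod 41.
Extended GCD: 25(-18) + 41(11) = 1. So 25^(-1) ≡ -18 ≡ 23 (mod 41). Verify: 25 × 23 = 575 ≡ 1 (mod 41)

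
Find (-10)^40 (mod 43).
By repeated squaring (mod 43): (-10)^{1}≡33, (-10)^{2}≡14, (-10)^{4}≡24, (-10)^{8}≡17, (-10)^{16}≡31, (-10)^{32}≡15. Then (-10)^{40} = (-10)^{32+8} ≡ 15 × 17 ≡ 40 (mod 43)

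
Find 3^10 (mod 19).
By repeated squaring (mod 19): 3^{1}≡3, 3^{2}≡9, 3^{4}≡5, 3^{8}≡6. Then 3^{10} = 3^{8+2} ≡ 6 × 9 ≡ 16 (mod 19)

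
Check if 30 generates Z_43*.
ord_43(30) divides 42. For each prime q|42: 30^{21}≡42, 30^{14}≡6, 30^{6}≡16, none ≡ 1. So 30 has order 42 and is a primitive root mod 43.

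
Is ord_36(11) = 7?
Powers of 11 mod 36: 11^1≡11, 11^2≡13, 11^3≡35, 11^4≡25, 11^5≡23, 11^6≡1. Already 11^6≡1, so the order is 6 < 7. No, the actual order is 6.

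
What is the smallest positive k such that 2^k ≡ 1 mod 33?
Powers of 2 mod 33: 2^1≡2, 2^2≡4, 2^3≡8, 2^4≡16, 2^5≡32, 2^6≡31, 2^7≡29, 2^8≡25, 2^9≡17, 2^10≡1. So the order of 2 is 10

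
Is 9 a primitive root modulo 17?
9^{8} ≡ 1 mod 17 and 8 < 16, so ord_17(9) = 8 ≠ 16 and 9 is not a primitive root.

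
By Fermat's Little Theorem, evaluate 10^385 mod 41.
By Fermat: 10^{40} ≡ 1 mod 41. 385 ≡ 25 mod 40. So 10^{385} ≡ 10^{25} ≡ 1 mod 41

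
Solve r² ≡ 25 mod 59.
The square roots of 25 mod 59 are 5 and 54. Verify: 5² = 25 ≡ 25 mod 59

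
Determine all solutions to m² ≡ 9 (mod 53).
The square roots of 9 mod 53 are 50 and 3. Verify: 50² = 2500 ≡ 9 (mod 53)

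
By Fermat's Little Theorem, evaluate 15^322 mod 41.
By Fermat: 15^{40} ≡ 1 mod 41. 322 ≡ 2 mod 40. So 15^{322} ≡ 15^{2} ≡ 20 mod 41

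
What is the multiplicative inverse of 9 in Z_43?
Since 43 is prime, by Fermat 9^(-1) ≡ 9^{41} ≡ 24 (mod 43). Verify: 9 × 24 = 216 ≡ 1 (mod 43)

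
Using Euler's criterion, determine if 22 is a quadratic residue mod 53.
By Euler's criterion: 22^{26} ≡ 52 mod 53. Since this equals -1 (≡ 52), 22 is not a QR.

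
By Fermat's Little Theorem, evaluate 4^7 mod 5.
By Fermat: 4^{4} ≡ 1 mod 5. So 4^{7} = 4^{4} · 4^{3} ≡ 4^{3} ≡ 4 mod 5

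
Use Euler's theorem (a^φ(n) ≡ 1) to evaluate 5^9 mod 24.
By Euler: 5^{8} ≡ 1 mod 24 since gcd(5, 24) = 1. 9 = 1×8 + 1. So 5^{9} ≡ 5^{1} ≡ 5 mod 24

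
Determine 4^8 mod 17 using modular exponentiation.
By repeated squaring (mod 17): 4^{1}≡4, 4^{2}≡16, 4^{4}≡1, 4^{8}≡1. So 4^{8} ≡ 1 (mod 17)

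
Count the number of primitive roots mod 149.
Number of primitive roots mod 149 = φ(p-1) = φ(148) = 72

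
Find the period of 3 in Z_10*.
Powers of 3 mod 10: 3^1≡3, 3^2≡9, 3^3≡7, 3^4≡1. ord_10(3) = 4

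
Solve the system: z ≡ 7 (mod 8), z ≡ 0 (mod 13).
M = 8 × 13 = 104. M₁ = 13, y₁ ≡ 5 (mod 8). M₂ = 8, y₂ ≡ 5 (mod 13). z = 7×13×5 + 0×8×5 ≡ 39 (mod 104)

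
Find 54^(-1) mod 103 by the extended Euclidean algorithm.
Extended GCD: 54(21) + 103(-11) = 1. So 54^(-1) ≡ 21 mod 103. Verify: 54 × 21 = 1134 ≡ 1 mod 103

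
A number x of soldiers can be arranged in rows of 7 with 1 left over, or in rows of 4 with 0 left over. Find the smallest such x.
M = 7 × 4 = 28. M₁ = 4, y₁ ≡ 2 (mod 7). M₂ = 7, y₂ ≡ 3 (mod 4). x = 1×4×2 + 0×7×3 ≡ 8 (mod 28)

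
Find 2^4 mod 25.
2^{4} = 16 ≡ 16 mod 25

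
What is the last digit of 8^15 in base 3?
Using Fermat: 8^{2} ≡ 1 mod 3. 15 ≡ 1 mod 2. So 8^{15} ≡ 8^{1} ≡ 2 mod 3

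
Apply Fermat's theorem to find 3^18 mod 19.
By Fermat's Little Theorem, 3^{18} ≡ 1 mod 19 since 19 is prime and gcd(3, 19) = 1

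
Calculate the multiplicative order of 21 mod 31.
Powers of 21 mod 31: 21^1≡21, 21^2≡7, 21^3≡23, 21^4≡18, 21^5≡6, 21^6≡2, 21^7≡11, 21^8≡14, 21^9≡15, 21^10≡5, 21^11≡12, 21^12≡4, 21^13≡22, 21^14≡28, 21^15≡30, 21^16≡10, 21^17≡24, 21^18≡8, 21^19≡13, 21^20≡25, 21^21≡29, 21^22≡20, 21^23≡17, 21^24≡16, 21^25≡26, 21^26≡19, 21^27≡27, 21^28≡9, 21^29≡3, 21^30≡1. So the order of 21 is 30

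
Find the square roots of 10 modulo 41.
The square roots of 10 mod 41 are 16 and 25. Verify: 16² = 256 ≡ 10 mod 41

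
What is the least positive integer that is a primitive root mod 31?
g = 3. Powers: [3, 9, 27, 19, 26, 16, 17, 20, 29, 25, ...] generates all 30 non-zero residues.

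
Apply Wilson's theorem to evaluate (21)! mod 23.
(22)! = (21)! × (22) ≡ -1 (mod 23). So (21)! ≡ -1 × (22)^(-1) ≡ (-1)×(-1) = 1 (mod 23)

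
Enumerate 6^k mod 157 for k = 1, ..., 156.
6^1, 6^2, ..., 6^{156} mod 157: [6, 36, 59, 40, 83, 27, 5, 30, 23, 138, 43, 101, 135, 25, 150, 115, 62, 58, 34, 47, 125, 122, 104, 153, 133, 13, 78, 154, 139, 49, 137, 37, 65, 76, 142, 67, 88, 57, 28, 11, 66, 82, 21, 126, 128, 140, 55, 16, 96, 105, 2, 12, 72, 118, 80, 9, 54, 10, 60, 46, 119, 86, 45, 113, 50, 143, 73, 124, 116, 68, 94, 93, 87, 51, 149, 109, 26, 156, 151, 121, 98, 117, 74, 130, 152, 127, 134, 19, 114, 56, 22, 132, 7, 42, 95, 99, 123, 110, 32, 35, 53, 4, 24, 144, 79, 3, 18, 108, 20, 120, 92, 81, 15, 90, 69, 100, 129, 146, 91, 75, 136, 31, 29, 17, 102, 141, 61, 52, 155, 145, 85, 39, 77, 148, 103, 147, 97, 111, 38, 71, 112, 44, 107, 14, 84, 33, 41, 89, 63, 64, 70, 106, 8, 48, 131, 1]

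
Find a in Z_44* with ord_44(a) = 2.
21 has order 2 mod 44 since 21^{2} ≡ 1 (mod 44) and no smaller power works.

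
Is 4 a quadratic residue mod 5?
By Euler's criterion: 4^{2} ≡ 1 mod 5. Since this equals 1, 4 is a QR.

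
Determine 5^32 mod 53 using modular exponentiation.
By repeated squaring (mod 53): 5^{1}≡5, 5^{2}≡25, 5^{4}≡42, 5^{8}≡15, 5^{16}≡13, 5^{32}≡10. So 5^{32} ≡ 10 (mod 53)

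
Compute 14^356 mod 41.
Using Fermat: 14^{40} ≡ 1 mod 41. 356 ≡ 36 mod 40. So 14^{356} ≡ 14^{36} ≡ 40 mod 41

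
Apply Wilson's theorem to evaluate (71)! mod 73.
(72)! = (71)! × (72) ≡ -1 mod 73. So (71)! ≡ -1 × (72)^(-1) ≡ (-1)×(-1) = 1 mod 73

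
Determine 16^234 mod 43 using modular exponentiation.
Using Fermat: 16^{42} ≡ 1 mod 43. 234 ≡ 24 mod 42. So 16^{234} ≡ 16^{24} ≡ 11 mod 43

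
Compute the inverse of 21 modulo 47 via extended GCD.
Extended GCD: 21(9) + 47(-4) = 1. So 21^(-1) ≡ 9 mod 47. Verify: 21 × 9 = 189 ≡ 1 mod 47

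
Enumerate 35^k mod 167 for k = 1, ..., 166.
35^1, 35^2, ..., 35^{166} mod 167: [35, 56, 123, 130, 41, 99, 125, 33, 153, 11, 51, 115, 17, 94, 117, 87, 39, 29, 13, 121, 60, 96, 20, 32, 118, 122, 95, 152, 143, 162, 159, 54, 53, 18, 129, 6, 43, 2, 70, 112, 79, 93, 82, 31, 83, 66, 139, 22, 102, 63, 34, 21, 67, 7, 78, 58, 26, 75, 120, 25, 40, 64, 69, 77, 23, 137, 119, 157, 151, 108, 106, 36, 91, 12, 86, 4, 140, 57, 158, 19, 164, 62, 166, 132, 111, 44, 37, 126, 68, 42, 134, 14, 156, 116, 52, 150, 73, 50, 80, 128, 138, 154, 46, 107, 71, 147, 135, 49, 45, 72, 15, 24, 5, 8, 113, 114, 149, 38, 161, 124, 165, 97, 55, 88, 74, 85, 136, 84, 101, 28, 145, 65, 104, 133, 146, 100, 160, 89, 109, 141, 92, 47, 142, 127, 103, 98, 90, 144, 30, 48, 10, 16, 59, 61, 131, 76, 155, 81, 163, 27, 110, 9, 148, 3, 105, 1]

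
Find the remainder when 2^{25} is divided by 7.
By Fermat: 2^{6} ≡ 1 (mod 7). 25 = 4×6 + 1. So 2^{25} ≡ 2^{1} ≡ 2 (mod 7)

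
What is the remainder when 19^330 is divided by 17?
Using Fermat: 19^{16} ≡ 1 mod 17. 330 ≡ 10 mod 16. So 19^{330} ≡ 19^{10} ≡ 4 mod 17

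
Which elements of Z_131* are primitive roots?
There are φ(130) = 48 primitive roots mod 131: {2, 6, 8, 10, 14, 17, 22, 23, 26, 29, 30, 31, 37, 40, 50, 54, 56, 57, 66, 67, 72, 76, 82, 83, 85, 87, 88, 90, 93, 95, 96, 97, 98, 103, 104, 106, 110, 111, 115, 116, 118, 119, 120, 122, 124, 126, 127, 128}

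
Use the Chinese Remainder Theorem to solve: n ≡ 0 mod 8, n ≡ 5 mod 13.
M = 8 × 13 = 104. M₁ = 13, y₁ ≡ 5 mod 8. M₂ = 8, y₂ ≡ 5 mod 13. n = 0×13×5 + 5×8×5 ≡ 96 mod 104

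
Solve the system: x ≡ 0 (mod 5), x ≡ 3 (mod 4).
M = 5 × 4 = 20. M₁ = 4, y₁ ≡ 4 (mod 5). M₂ = 5, y₂ ≡ 1 (mod 4). x = 0×4×4 + 3×5×1 ≡ 15 (mod 20)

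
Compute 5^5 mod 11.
By repeated squaring mod 11: 5^{1}≡5, 5^{2}≡3, 5^{4}≡9. Then 5^{5} = 5^{4+1} ≡ 9 × 5 ≡ 1 mod 11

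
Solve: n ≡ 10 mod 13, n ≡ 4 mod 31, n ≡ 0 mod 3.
M = 13 × 31 × 3 = 1209. M₁ = 93, y₁ ≡ 7 mod 13. M₂ = 39, y₂ ≡ 4 mod 31. M₃ = 403, y₃ ≡ 1 mod 3. n = 10×93×7 + 4×39×4 + 0×403×1 ≡ 1089 mod 1209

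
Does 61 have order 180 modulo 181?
61^{36} ≡ 1 (mod 181) and 36 < 180, so ord_181(61) = 36 ≠ 180 and 61 is not a primitive root.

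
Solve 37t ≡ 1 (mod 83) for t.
Since 83 is prime, by Fermat 37^(-1) ≡ 37^{81} ≡ 9 (mod 83). Verify: 37 × 9 = 333 ≡ 1 (mod 83)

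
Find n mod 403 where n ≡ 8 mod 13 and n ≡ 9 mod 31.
M = 13 × 31 = 403. M₁ = 31, y₁ ≡ 8 mod 13. M₂ = 13, y₂ ≡ 12 mod 31. n = 8×31×8 + 9×13×12 ≡ 164 mod 403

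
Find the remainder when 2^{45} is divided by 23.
By Fermat: 2^{22} ≡ 1 (mod 23). 45 = 2×22 + 1. So 2^{45} ≡ 2^{1} ≡ 2 (mod 23)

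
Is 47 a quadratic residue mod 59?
By Euler's criterion: 47^{29} ≡ 58 (mod 59). Since this equals -1 (≡ 58), 47 is not a QR.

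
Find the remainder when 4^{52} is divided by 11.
By Fermat: 4^{10} ≡ 1 (mod 11). 52 = 5×10 + 2. So 4^{52} ≡ 4^{2} ≡ 5 (mod 11)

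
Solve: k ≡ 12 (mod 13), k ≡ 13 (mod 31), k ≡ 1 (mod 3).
M = 13 × 31 × 3 = 1209. M₁ = 93, y₁ ≡ 7 (mod 13). M₂ = 39, y₂ ≡ 4 (mod 31). M₃ = 403, y₃ ≡ 1 (mod 3). k = 12×93×7 + 13×39×4 + 1×403×1 ≡ 571 (mod 1209)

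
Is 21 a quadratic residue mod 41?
By Euler's criterion: 21^{20} ≡ 1 mod 41. Since this equals 1, 21 is a QR.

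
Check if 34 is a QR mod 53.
By Euler's criterion: 34^{26} ≡ 52 mod 53. Since this equals -1 (≡ 52), 34 is not a QR.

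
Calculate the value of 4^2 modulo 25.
4^{2} = 16 ≡ 16 mod 25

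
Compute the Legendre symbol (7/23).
(7/23) = 7^{11} mod 23 = -1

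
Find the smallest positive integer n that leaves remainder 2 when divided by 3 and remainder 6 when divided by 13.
M = 3 × 13 = 39. M₁ = 13, y₁ ≡ 1 (mod 3). M₂ = 3, y₂ ≡ 9 (mod 13). n = 2×13×1 + 6×3×9 ≡ 32 (mod 39)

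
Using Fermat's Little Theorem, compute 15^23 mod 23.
By Fermat: 15^{22} ≡ 1 mod 23. So 15^{23} = 15^{22} · 15^{1} ≡ 15^{1} ≡ 15 mod 23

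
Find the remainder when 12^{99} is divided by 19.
By Fermat: 12^{18} ≡ 1 (mod 19). 99 = 5×18 + 9. So 12^{99} ≡ 12^{9} ≡ 18 (mod 19)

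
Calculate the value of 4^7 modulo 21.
By repeated squaring mod 21: 4^{1}≡4, 4^{2}≡16, 4^{4}≡4. Then 4^{7} = 4^{4+2+1} ≡ 4 × 16 × 4 ≡ 4 mod 21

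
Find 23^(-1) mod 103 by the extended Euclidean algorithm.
Extended GCD: 23(9) + 103(-2) = 1. So 23^(-1) ≡ 9 mod 103. Verify: 23 × 9 = 207 ≡ 1 mod 103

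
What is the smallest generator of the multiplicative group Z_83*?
g = 2. For each prime q|82: 2^{41}≡82, 2^{2}≡4, none ≡ 1, so ord_83(2) = 82 and 2 is a primitive root.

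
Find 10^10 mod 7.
Using Fermat: 10^{6} ≡ 1 mod 7. 10 ≡ 4 mod 6. So 10^{10} ≡ 10^{4} ≡ 4 mod 7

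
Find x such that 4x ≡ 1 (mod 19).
Since 19 is prime, by Fermat 4^(-1) ≡ 4^{17} ≡ 5 (mod 19). Verify: 4 × 5 = 20 ≡ 1 (mod 19)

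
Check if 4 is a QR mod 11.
By Euler's criterion: 4^{5} ≡ 1 mod 11. Since this equals 1, 4 is a QR.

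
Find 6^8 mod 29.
By repeated squaring mod 29: 6^{1}≡6, 6^{2}≡7, 6^{4}≡20, 6^{8}≡23. So 6^{8} ≡ 23 mod 29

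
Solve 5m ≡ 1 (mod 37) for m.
Since 37 is prime, by Fermat 5^(-1) ≡ 5^{35} ≡ 15 (mod 37). Verify: 5 × 15 = 75 ≡ 1 (mod 37)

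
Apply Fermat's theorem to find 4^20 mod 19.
By Fermat: 4^{18} ≡ 1 mod 19. So 4^{20} = 4^{18} · 4^{2} ≡ 4^{2} ≡ 16 mod 19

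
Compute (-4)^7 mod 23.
By repeated squaring mod 23: (-4)^{1}≡19, (-4)^{2}≡16, (-4)^{4}≡3. Then (-4)^{7} = (-4)^{4+2+1} ≡ 3 × 16 × 19 ≡ 15 mod 23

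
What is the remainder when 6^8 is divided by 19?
By repeated squaring mod 19: 6^{1}≡6, 6^{2}≡17, 6^{4}≡4, 6^{8}≡16. So 6^{8} ≡ 16 mod 19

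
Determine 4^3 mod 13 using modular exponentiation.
4^{3} = 64 ≡ 12 (mod 13)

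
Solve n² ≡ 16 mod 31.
The square roots of 16 mod 31 are 4 and 27. Verify: 4² = 16 ≡ 16 mod 31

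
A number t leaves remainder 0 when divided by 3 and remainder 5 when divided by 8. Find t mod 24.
M = 3 × 8 = 24. M₁ = 8, y₁ ≡ 2 mod 3. M₂ = 3, y₂ ≡ 3 mod 8. t = 0×8×2 + 5×3×3 ≡ 21 mod 24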